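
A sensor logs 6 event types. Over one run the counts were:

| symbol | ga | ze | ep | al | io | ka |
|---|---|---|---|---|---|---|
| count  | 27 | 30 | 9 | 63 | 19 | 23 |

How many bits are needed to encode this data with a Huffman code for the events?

Merge the two smallest weights repeatedly:
combine ep(9), io(19) → 28
combine ka(23), ga(27) → 50
combine 28, ze(30) → 58
combine 50, 58 → 108
combine al(63), 108 → 171
Total encoded bits = sum of merged weights = 28 + 50 + 58 + 108 + 171 = 415.

415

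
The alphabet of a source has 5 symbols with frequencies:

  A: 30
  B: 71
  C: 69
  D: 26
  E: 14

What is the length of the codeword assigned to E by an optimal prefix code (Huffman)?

Huffman merges, smallest pair first:
E(14) + D(26) → 40
A(30) + 40 → 70
C(69) + 70 → 139
B(71) + 139 → 210
E's leaf is at depth 4, giving a 4-bit codeword.

4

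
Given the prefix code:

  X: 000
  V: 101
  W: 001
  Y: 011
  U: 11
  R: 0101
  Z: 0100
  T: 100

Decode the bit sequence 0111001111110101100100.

YTUUURTT

Read left to right; each codeword is recognised as soon as it completes (prefix code):
  011→Y | 100→T | 11→U | 11→U | 11→U | 0101→R | 100→T | 100→T
Decoded message: YTUUURTT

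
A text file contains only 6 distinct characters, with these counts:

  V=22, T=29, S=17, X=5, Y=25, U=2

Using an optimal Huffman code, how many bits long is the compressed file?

231

Greedily combine the two least-frequent nodes:
U(2) + X(5) → 7
7 + S(17) → 24
V(22) + 24 → 46
Y(25) + T(29) → 54
46 + 54 → 100
Total encoded bits = sum of merged weights = 7 + 24 + 46 + 54 + 100 = 231.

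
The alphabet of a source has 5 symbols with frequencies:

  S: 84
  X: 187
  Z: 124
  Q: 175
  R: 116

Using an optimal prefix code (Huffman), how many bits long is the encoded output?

1572

Greedily combine the two least-frequent nodes:
S(84) + R(116) → 200
Z(124) + Q(175) → 299
X(187) + 200 → 387
299 + 387 → 686
Total encoded bits = sum of merged weights = 200 + 299 + 387 + 686 = 1572.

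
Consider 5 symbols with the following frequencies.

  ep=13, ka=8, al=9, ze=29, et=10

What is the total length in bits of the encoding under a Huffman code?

Greedily combine the two least-frequent nodes:
merge ka(8) and al(9): 17
merge et(10) and ep(13): 23
merge 17 and 23: 40
merge ze(29) and 40: 69
Each symbol's bit-cost is frequency × depth; summing gives 149 bits (equivalently 17 + 23 + 40 + 69).

149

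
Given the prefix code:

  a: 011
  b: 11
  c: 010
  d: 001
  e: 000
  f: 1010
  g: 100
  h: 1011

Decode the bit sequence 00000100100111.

Read left to right; each codeword is recognised as soon as it completes (prefix code):
  000→e | 001→d | 001→d | 001→d | 11→b
Decoded message: edddb

edddb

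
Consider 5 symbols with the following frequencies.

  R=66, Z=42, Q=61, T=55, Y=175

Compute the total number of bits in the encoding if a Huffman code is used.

847

Merge the two smallest weights repeatedly:
combine Z(42), T(55) → 97
combine Q(61), R(66) → 127
combine 97, 127 → 224
combine Y(175), 224 → 399
Total encoded bits = sum of merged weights = 97 + 127 + 224 + 399 = 847.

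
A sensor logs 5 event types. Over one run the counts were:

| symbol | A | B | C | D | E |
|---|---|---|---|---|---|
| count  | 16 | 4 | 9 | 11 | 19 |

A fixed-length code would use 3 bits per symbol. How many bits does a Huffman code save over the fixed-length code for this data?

Fixed-length: 3 bits × 59 symbols = 177 bits.
Huffman merges:
combine B(4), C(9) → 13
combine D(11), 13 → 24
combine A(16), E(19) → 35
combine 24, 35 → 59
Huffman total = 13 + 24 + 35 + 59 = 131 bits.
Saving = 177 − 131 = 46 bits.

46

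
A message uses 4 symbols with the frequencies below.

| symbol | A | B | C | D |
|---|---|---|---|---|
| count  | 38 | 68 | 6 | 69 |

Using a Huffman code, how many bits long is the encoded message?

Greedily combine the two least-frequent nodes:
merge C(6) and A(38): 44
merge 44 and B(68): 112
merge D(69) and 112: 181
Each symbol's bit-cost is frequency × depth; summing gives 337 bits (equivalently 44 + 112 + 181).

337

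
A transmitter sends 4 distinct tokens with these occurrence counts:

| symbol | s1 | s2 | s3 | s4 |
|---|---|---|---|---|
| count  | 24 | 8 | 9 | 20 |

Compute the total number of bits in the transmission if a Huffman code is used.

Greedily combine the two least-frequent nodes:
s2(8) + s3(9) → 17
17 + s4(20) → 37
s1(24) + 37 → 61
The encoded length is the sum of every internal node's weight: 17 + 37 + 61 = 115 bits.

115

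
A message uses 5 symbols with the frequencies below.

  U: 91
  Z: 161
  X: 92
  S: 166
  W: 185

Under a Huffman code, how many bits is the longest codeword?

3

Merge the two lowest-weight nodes at each step:
merge U(91) and X(92): 183
merge Z(161) and S(166): 327
merge 183 and W(185): 368
merge 327 and 368: 695
The rarest symbols sit at the bottom; the longest codeword is 3 bits.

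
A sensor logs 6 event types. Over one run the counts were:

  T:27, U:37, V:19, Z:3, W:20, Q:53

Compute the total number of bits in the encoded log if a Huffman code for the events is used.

382

Merge the two smallest weights repeatedly:
merge Z(3) and V(19): 22
merge W(20) and 22: 42
merge T(27) and U(37): 64
merge 42 and Q(53): 95
merge 64 and 95: 159
Total encoded bits = sum of merged weights = 22 + 42 + 64 + 95 + 159 = 382.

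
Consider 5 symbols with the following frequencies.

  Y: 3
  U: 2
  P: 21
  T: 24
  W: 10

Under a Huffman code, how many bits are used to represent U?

4

Repeatedly merge the two smallest:
combine U(2), Y(3) → 5
combine 5, W(10) → 15
combine 15, P(21) → 36
combine T(24), 36 → 60
U sits 4 levels below the root, so its codeword is 4 bits.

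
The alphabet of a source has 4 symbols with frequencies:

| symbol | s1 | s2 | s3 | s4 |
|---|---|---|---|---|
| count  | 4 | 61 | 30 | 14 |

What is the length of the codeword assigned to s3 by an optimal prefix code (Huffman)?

Build the tree from the bottom:
combine s1(4), s4(14) → 18
combine 18, s3(30) → 48
combine 48, s2(61) → 109
s3's leaf is at depth 2, giving a 2-bit codeword.

2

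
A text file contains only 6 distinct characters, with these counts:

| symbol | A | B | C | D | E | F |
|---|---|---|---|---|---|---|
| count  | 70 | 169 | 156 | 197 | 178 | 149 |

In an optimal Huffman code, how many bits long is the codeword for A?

Huffman merges, smallest pair first:
combine A(70), F(149) → 219
combine C(156), B(169) → 325
combine E(178), D(197) → 375
combine 219, 325 → 544
combine 375, 544 → 919
A sits 3 levels below the root, so its codeword is 3 bits.

3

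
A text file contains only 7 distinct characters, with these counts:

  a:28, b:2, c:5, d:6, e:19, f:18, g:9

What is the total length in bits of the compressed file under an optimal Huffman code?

216

Merge the two smallest weights repeatedly:
merge b(2) and c(5): 7
merge d(6) and 7: 13
merge g(9) and 13: 22
merge f(18) and e(19): 37
merge 22 and a(28): 50
merge 37 and 50: 87
Each symbol's bit-cost is frequency × depth; summing gives 216 bits (equivalently 7 + 13 + 22 + 37 + 50 + 87).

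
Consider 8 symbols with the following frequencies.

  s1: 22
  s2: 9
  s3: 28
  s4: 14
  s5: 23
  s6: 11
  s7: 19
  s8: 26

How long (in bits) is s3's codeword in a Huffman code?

Repeatedly merge the two smallest:
s2(9) + s6(11) → 20
s4(14) + s7(19) → 33
20 + s1(22) → 42
s5(23) + s8(26) → 49
s3(28) + 33 → 61
42 + 49 → 91
61 + 91 → 152
s3's leaf is at depth 2, giving a 2-bit codeword.

2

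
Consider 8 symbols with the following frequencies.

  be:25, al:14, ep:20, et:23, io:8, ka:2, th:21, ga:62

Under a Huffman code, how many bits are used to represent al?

4

Huffman merges, smallest pair first:
merge ka(2) and io(8): 10
merge 10 and al(14): 24
merge ep(20) and th(21): 41
merge et(23) and 24: 47
merge be(25) and 41: 66
merge 47 and ga(62): 109
merge 66 and 109: 175
The subtree containing al is merged 4 times, so code length = 4.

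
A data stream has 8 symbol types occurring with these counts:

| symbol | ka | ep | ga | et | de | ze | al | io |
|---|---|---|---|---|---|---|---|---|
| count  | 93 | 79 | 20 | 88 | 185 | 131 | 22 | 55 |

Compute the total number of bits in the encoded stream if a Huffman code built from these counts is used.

Merge the two smallest weights repeatedly:
combine ga(20), al(22) → 42
combine 42, io(55) → 97
combine ep(79), et(88) → 167
combine ka(93), 97 → 190
combine ze(131), 167 → 298
combine de(185), 190 → 375
combine 298, 375 → 673
Total encoded bits = sum of merged weights = 42 + 97 + 167 + 190 + 298 + 375 + 673 = 1842.

1842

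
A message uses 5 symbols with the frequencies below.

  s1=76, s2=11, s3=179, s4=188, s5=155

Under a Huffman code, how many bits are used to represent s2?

Huffman merges, smallest pair first:
combine s2(11), s1(76) → 87
combine 87, s5(155) → 242
combine s3(179), s4(188) → 367
combine 242, 367 → 609
s2's leaf is at depth 3, giving a 3-bit codeword.

3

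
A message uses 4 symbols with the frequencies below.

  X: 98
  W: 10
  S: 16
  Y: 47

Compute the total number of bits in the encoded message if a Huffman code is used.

Build the Huffman tree bottom-up:
W(10) + S(16) → 26
26 + Y(47) → 73
73 + X(98) → 171
The encoded length is the sum of every internal node's weight: 26 + 73 + 171 = 270 bits.

270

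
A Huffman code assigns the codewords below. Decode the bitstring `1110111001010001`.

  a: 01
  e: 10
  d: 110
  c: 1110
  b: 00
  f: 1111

ccaaba

Read left to right; each codeword is recognised as soon as it completes (prefix code):
  1110→c | 1110→c | 01→a | 01→a | 00→b | 01→a
Decoded message: ccaaba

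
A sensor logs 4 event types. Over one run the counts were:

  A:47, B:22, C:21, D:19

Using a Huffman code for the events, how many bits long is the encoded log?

211

Greedily combine the two least-frequent nodes:
D(19) + C(21) → 40
B(22) + 40 → 62
A(47) + 62 → 109
The encoded length is the sum of every internal node's weight: 40 + 62 + 109 = 211 bits.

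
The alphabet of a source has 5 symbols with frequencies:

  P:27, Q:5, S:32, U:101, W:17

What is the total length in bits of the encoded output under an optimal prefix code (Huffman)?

Greedily combine the two least-frequent nodes:
combine Q(5), W(17) → 22
combine 22, P(27) → 49
combine S(32), 49 → 81
combine 81, U(101) → 182
Total encoded bits = sum of merged weights = 22 + 49 + 81 + 182 = 334.

334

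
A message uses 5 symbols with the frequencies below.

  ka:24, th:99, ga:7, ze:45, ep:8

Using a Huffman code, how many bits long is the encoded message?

Build the Huffman tree bottom-up:
ga(7) + ep(8) → 15
15 + ka(24) → 39
39 + ze(45) → 84
84 + th(99) → 183
Each symbol's bit-cost is frequency × depth; summing gives 321 bits (equivalently 15 + 39 + 84 + 183).

321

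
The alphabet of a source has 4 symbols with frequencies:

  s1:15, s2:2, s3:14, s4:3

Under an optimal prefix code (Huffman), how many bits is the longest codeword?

3

Merge the two lowest-weight nodes at each step:
s2(2) + s4(3) → 5
5 + s3(14) → 19
s1(15) + 19 → 34
Maximum depth reached is 3.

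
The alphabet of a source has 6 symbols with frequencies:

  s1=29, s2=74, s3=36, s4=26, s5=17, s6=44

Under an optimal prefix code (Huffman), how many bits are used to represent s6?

2

Build the tree from the bottom:
merge s5(17) and s4(26): 43
merge s1(29) and s3(36): 65
merge 43 and s6(44): 87
merge 65 and s2(74): 139
merge 87 and 139: 226
s6's leaf is at depth 2, giving a 2-bit codeword.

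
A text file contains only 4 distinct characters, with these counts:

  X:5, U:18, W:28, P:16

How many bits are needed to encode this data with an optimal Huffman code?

127

Build the Huffman tree bottom-up:
X(5) + P(16) → 21
U(18) + 21 → 39
W(28) + 39 → 67
The encoded length is the sum of every internal node's weight: 21 + 39 + 67 = 127 bits.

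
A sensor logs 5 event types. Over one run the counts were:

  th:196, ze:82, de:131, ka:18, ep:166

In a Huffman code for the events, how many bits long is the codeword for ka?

3

Huffman merges, smallest pair first:
ka(18) + ze(82) → 100
100 + de(131) → 231
ep(166) + th(196) → 362
231 + 362 → 593
ka sits 3 levels below the root, so its codeword is 3 bits.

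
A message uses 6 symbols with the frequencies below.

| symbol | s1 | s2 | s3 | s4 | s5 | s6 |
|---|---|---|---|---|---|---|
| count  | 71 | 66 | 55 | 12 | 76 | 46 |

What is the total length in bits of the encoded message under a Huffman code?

823

Greedily combine the two least-frequent nodes:
s4(12) + s6(46) → 58
s3(55) + 58 → 113
s2(66) + s1(71) → 137
s5(76) + 113 → 189
137 + 189 → 326
Each symbol's bit-cost is frequency × depth; summing gives 823 bits (equivalently 58 + 113 + 137 + 189 + 326).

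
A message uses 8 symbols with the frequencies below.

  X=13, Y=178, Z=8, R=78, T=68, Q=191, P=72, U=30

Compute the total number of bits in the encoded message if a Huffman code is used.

Greedily combine the two least-frequent nodes:
merge Z(8) and X(13): 21
merge 21 and U(30): 51
merge 51 and T(68): 119
merge P(72) and R(78): 150
merge 119 and 150: 269
merge Y(178) and Q(191): 369
merge 269 and 369: 638
Total encoded bits = sum of merged weights = 21 + 51 + 119 + 150 + 269 + 369 + 638 = 1617.

1617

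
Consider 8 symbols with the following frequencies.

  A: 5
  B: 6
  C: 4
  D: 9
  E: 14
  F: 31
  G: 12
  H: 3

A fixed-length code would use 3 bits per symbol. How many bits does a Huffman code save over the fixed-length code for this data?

28

Fixed-length: 3 bits × 84 symbols = 252 bits.
Huffman merges:
merge H(3) and C(4): 7
merge A(5) and B(6): 11
merge 7 and D(9): 16
merge 11 and G(12): 23
merge E(14) and 16: 30
merge 23 and 30: 53
merge F(31) and 53: 84
Huffman total = 7 + 11 + 16 + 23 + 30 + 53 + 84 = 224 bits.
Saving = 252 − 224 = 28 bits.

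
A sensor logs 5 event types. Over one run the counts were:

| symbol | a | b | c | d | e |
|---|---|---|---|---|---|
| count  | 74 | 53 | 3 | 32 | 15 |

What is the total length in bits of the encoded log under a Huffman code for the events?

Greedily combine the two least-frequent nodes:
merge c(3) and e(15): 18
merge 18 and d(32): 50
merge 50 and b(53): 103
merge a(74) and 103: 177
The encoded length is the sum of every internal node's weight: 18 + 50 + 103 + 177 = 348 bits.

348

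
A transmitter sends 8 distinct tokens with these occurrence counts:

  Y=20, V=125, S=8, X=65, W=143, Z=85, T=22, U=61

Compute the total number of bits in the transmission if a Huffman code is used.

Merge the two smallest weights repeatedly:
S(8) + Y(20) → 28
T(22) + 28 → 50
50 + U(61) → 111
X(65) + Z(85) → 150
111 + V(125) → 236
W(143) + 150 → 293
236 + 293 → 529
Total encoded bits = sum of merged weights = 28 + 50 + 111 + 150 + 236 + 293 + 529 = 1397.

1397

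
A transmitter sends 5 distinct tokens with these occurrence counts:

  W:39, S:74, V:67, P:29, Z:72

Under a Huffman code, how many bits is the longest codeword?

Merge the two lowest-weight nodes at each step:
merge P(29) and W(39): 68
merge V(67) and 68: 135
merge Z(72) and S(74): 146
merge 135 and 146: 281
Maximum depth reached is 3.

3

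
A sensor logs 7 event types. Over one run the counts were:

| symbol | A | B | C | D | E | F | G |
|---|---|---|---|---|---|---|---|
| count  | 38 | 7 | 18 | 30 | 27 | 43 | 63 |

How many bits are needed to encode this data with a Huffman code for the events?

Greedily combine the two least-frequent nodes:
B(7) + C(18) → 25
25 + E(27) → 52
D(30) + A(38) → 68
F(43) + 52 → 95
G(63) + 68 → 131
95 + 131 → 226
Each symbol's bit-cost is frequency × depth; summing gives 597 bits (equivalently 25 + 52 + 68 + 95 + 131 + 226).

597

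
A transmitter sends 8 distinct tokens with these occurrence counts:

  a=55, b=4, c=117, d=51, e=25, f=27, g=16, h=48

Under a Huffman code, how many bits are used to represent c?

Repeatedly merge the two smallest:
merge b(4) and g(16): 20
merge 20 and e(25): 45
merge f(27) and 45: 72
merge h(48) and d(51): 99
merge a(55) and 72: 127
merge 99 and c(117): 216
merge 127 and 216: 343
c sits 2 levels below the root, so its codeword is 2 bits.

2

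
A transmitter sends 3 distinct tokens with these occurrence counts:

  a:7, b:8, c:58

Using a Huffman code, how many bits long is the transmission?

88

Build the Huffman tree bottom-up:
merge a(7) and b(8): 15
merge 15 and c(58): 73
The encoded length is the sum of every internal node's weight: 15 + 73 = 88 bits.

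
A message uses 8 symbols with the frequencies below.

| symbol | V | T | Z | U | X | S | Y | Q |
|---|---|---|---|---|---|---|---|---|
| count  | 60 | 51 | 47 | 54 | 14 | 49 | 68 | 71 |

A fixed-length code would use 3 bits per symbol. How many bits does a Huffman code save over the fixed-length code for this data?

10

Fixed-length: 3 bits × 414 symbols = 1242 bits.
Huffman merges:
combine X(14), Z(47) → 61
combine S(49), T(51) → 100
combine U(54), V(60) → 114
combine 61, Y(68) → 129
combine Q(71), 100 → 171
combine 114, 129 → 243
combine 171, 243 → 414
Huffman total = 61 + 100 + 114 + 129 + 171 + 243 + 414 = 1232 bits.
Saving = 1242 − 1232 = 10 bits.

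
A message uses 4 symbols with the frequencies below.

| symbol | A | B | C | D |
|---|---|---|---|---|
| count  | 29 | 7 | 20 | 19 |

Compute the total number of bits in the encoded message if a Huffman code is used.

147

Merge the two smallest weights repeatedly:
B(7) + D(19) → 26
C(20) + 26 → 46
A(29) + 46 → 75
The encoded length is the sum of every internal node's weight: 26 + 46 + 75 = 147 bits.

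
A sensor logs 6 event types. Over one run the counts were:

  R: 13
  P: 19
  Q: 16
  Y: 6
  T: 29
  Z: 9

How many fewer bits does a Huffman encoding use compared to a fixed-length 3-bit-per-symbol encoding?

49

Fixed-length: 3 bits × 92 symbols = 276 bits.
Huffman merges:
Y(6) + Z(9) → 15
R(13) + 15 → 28
Q(16) + P(19) → 35
28 + T(29) → 57
35 + 57 → 92
Huffman total = 15 + 28 + 35 + 57 + 92 = 227 bits.
Saving = 276 − 227 = 49 bits.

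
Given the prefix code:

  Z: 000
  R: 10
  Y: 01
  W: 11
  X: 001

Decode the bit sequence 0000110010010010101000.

Read left to right; each codeword is recognised as soon as it completes (prefix code):
  000→Z | 01→Y | 10→R | 01→Y | 001→X | 001→X | 01→Y | 01→Y | 000→Z
Decoded message: ZYRYXXYYZ

ZYRYXXYYZ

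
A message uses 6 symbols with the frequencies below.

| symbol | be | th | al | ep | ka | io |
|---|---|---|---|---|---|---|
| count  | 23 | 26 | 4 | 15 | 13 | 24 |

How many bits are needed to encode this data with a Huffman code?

259

Merge the two smallest weights repeatedly:
merge al(4) and ka(13): 17
merge ep(15) and 17: 32
merge be(23) and io(24): 47
merge th(26) and 32: 58
merge 47 and 58: 105
Each symbol's bit-cost is frequency × depth; summing gives 259 bits (equivalently 17 + 32 + 47 + 58 + 105).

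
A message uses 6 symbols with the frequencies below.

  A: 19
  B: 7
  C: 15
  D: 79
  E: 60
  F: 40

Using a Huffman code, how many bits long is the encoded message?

503

Merge the two smallest weights repeatedly:
merge B(7) and C(15): 22
merge A(19) and 22: 41
merge F(40) and 41: 81
merge E(60) and D(79): 139
merge 81 and 139: 220
Each symbol's bit-cost is frequency × depth; summing gives 503 bits (equivalently 22 + 41 + 81 + 139 + 220).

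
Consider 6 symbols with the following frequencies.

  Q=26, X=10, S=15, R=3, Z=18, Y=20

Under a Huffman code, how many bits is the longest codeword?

4

Merge the two lowest-weight nodes at each step:
combine R(3), X(10) → 13
combine 13, S(15) → 28
combine Z(18), Y(20) → 38
combine Q(26), 28 → 54
combine 38, 54 → 92
The first pair merged (R, X) ends up deepest, at depth 4.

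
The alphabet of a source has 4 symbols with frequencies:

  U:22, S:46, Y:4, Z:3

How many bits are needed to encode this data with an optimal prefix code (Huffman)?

Greedily combine the two least-frequent nodes:
combine Z(3), Y(4) → 7
combine 7, U(22) → 29
combine 29, S(46) → 75
The encoded length is the sum of every internal node's weight: 7 + 29 + 75 = 111 bits.

111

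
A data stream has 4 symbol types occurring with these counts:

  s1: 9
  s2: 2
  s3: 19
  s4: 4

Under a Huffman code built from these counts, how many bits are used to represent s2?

Repeatedly merge the two smallest:
merge s2(2) and s4(4): 6
merge 6 and s1(9): 15
merge 15 and s3(19): 34
s2's leaf is at depth 3, giving a 3-bit codeword.

3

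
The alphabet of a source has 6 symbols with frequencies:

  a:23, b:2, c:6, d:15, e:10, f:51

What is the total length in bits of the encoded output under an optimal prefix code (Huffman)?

Build the Huffman tree bottom-up:
combine b(2), c(6) → 8
combine 8, e(10) → 18
combine d(15), 18 → 33
combine a(23), 33 → 56
combine f(51), 56 → 107
Each symbol's bit-cost is frequency × depth; summing gives 222 bits (equivalently 8 + 18 + 33 + 56 + 107).

222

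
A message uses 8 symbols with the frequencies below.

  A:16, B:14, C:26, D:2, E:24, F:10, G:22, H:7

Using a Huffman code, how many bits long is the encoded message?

Build the Huffman tree bottom-up:
combine D(2), H(7) → 9
combine 9, F(10) → 19
combine B(14), A(16) → 30
combine 19, G(22) → 41
combine E(24), C(26) → 50
combine 30, 41 → 71
combine 50, 71 → 121
Each symbol's bit-cost is frequency × depth; summing gives 341 bits (equivalently 9 + 19 + 30 + 41 + 50 + 71 + 121).

341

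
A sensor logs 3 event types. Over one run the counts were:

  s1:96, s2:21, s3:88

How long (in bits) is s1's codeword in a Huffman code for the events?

Repeatedly merge the two smallest:
merge s2(21) and s3(88): 109
merge s1(96) and 109: 205
s1 is merged only at the final step, so code length = 1.

1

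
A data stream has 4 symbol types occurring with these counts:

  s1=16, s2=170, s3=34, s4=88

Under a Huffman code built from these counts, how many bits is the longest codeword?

Merge the two lowest-weight nodes at each step:
s1(16) + s3(34) → 50
50 + s4(88) → 138
138 + s2(170) → 308
The rarest symbols sit at the bottom; the longest codeword is 3 bits.

3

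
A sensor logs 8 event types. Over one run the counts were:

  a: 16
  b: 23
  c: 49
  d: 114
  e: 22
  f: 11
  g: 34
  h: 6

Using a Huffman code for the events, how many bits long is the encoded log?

Merge the two smallest weights repeatedly:
merge h(6) and f(11): 17
merge a(16) and 17: 33
merge e(22) and b(23): 45
merge 33 and g(34): 67
merge 45 and c(49): 94
merge 67 and 94: 161
merge d(114) and 161: 275
The encoded length is the sum of every internal node's weight: 17 + 33 + 45 + 67 + 94 + 161 + 275 = 692 bits.

692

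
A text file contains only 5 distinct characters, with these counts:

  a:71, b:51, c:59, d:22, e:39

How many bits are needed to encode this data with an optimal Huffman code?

545

Build the Huffman tree bottom-up:
merge d(22) and e(39): 61
merge b(51) and c(59): 110
merge 61 and a(71): 132
merge 110 and 132: 242
Each symbol's bit-cost is frequency × depth; summing gives 545 bits (equivalently 61 + 110 + 132 + 242).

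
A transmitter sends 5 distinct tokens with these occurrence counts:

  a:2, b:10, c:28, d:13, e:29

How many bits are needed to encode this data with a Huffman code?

172

Greedily combine the two least-frequent nodes:
a(2) + b(10) → 12
12 + d(13) → 25
25 + c(28) → 53
e(29) + 53 → 82
The encoded length is the sum of every internal node's weight: 12 + 25 + 53 + 82 = 172 bits.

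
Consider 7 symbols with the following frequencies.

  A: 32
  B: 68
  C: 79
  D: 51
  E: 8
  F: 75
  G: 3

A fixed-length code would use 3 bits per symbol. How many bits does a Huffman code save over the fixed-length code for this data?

Fixed-length: 3 bits × 316 symbols = 948 bits.
Huffman merges:
G(3) + E(8) → 11
11 + A(32) → 43
43 + D(51) → 94
B(68) + F(75) → 143
C(79) + 94 → 173
143 + 173 → 316
Huffman total = 11 + 43 + 94 + 143 + 173 + 316 = 780 bits.
Saving = 948 − 780 = 168 bits.

168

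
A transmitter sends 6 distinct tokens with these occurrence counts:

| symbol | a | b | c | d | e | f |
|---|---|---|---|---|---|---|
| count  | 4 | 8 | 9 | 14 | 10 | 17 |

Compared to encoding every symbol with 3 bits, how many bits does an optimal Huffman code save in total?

31

Fixed-length: 3 bits × 62 symbols = 186 bits.
Huffman merges:
combine a(4), b(8) → 12
combine c(9), e(10) → 19
combine 12, d(14) → 26
combine f(17), 19 → 36
combine 26, 36 → 62
Huffman total = 12 + 19 + 26 + 36 + 62 = 155 bits.
Saving = 186 − 155 = 31 bits.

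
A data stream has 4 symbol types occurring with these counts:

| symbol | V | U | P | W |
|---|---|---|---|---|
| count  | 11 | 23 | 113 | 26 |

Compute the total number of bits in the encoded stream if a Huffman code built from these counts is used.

267

Greedily combine the two least-frequent nodes:
merge V(11) and U(23): 34
merge W(26) and 34: 60
merge 60 and P(113): 173
Total encoded bits = sum of merged weights = 34 + 60 + 173 = 267.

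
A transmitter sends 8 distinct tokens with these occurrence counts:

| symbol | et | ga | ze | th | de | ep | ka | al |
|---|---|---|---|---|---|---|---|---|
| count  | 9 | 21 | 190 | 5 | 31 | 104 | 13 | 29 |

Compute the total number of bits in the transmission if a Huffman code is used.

871

Merge the two smallest weights repeatedly:
combine th(5), et(9) → 14
combine ka(13), 14 → 27
combine ga(21), 27 → 48
combine al(29), de(31) → 60
combine 48, 60 → 108
combine ep(104), 108 → 212
combine ze(190), 212 → 402
The encoded length is the sum of every internal node's weight: 14 + 27 + 48 + 60 + 108 + 212 + 402 = 871 bits.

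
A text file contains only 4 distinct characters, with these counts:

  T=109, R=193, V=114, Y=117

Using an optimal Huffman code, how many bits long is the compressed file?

Build the Huffman tree bottom-up:
T(109) + V(114) → 223
Y(117) + R(193) → 310
223 + 310 → 533
Total encoded bits = sum of merged weights = 223 + 310 + 533 = 1066.

1066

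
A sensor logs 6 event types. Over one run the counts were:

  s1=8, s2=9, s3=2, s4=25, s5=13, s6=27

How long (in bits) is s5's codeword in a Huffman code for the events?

Repeatedly merge the two smallest:
s3(2) + s1(8) → 10
s2(9) + 10 → 19
s5(13) + 19 → 32
s4(25) + s6(27) → 52
32 + 52 → 84
The subtree containing s5 is merged 2 times, so code length = 2.

2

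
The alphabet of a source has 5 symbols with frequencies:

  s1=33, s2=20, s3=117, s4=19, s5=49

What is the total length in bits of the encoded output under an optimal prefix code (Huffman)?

470

Build the Huffman tree bottom-up:
merge s4(19) and s2(20): 39
merge s1(33) and 39: 72
merge s5(49) and 72: 121
merge s3(117) and 121: 238
The encoded length is the sum of every internal node's weight: 39 + 72 + 121 + 238 = 470 bits.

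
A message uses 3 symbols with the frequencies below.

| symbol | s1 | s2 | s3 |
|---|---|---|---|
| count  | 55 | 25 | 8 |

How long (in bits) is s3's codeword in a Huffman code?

2

Build the tree from the bottom:
s3(8) + s2(25) → 33
33 + s1(55) → 88
s3's leaf is at depth 2, giving a 2-bit codeword.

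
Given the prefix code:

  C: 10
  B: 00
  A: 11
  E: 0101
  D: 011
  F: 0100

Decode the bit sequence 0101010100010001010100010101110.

Read left to right; each codeword is recognised as soon as it completes (prefix code):
  0101→E | 0101→E | 00→B | 0100→F | 0101→E | 0100→F | 0101→E | 011→D | 10→C
Decoded message: EEBFEFEDC

EEBFEFEDC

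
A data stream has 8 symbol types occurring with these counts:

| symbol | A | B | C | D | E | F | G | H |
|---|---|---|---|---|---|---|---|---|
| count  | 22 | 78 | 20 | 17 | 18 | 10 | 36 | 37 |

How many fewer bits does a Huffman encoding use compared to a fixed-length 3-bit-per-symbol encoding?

51

Fixed-length: 3 bits × 238 symbols = 714 bits.
Huffman merges:
F(10) + D(17) → 27
E(18) + C(20) → 38
A(22) + 27 → 49
G(36) + H(37) → 73
38 + 49 → 87
73 + B(78) → 151
87 + 151 → 238
Huffman total = 27 + 38 + 49 + 73 + 87 + 151 + 238 = 663 bits.
Saving = 714 − 663 = 51 bits.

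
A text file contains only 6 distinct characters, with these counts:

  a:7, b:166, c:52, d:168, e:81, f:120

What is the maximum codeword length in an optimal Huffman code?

Merge the two lowest-weight nodes at each step:
a(7) + c(52) → 59
59 + e(81) → 140
f(120) + 140 → 260
b(166) + d(168) → 334
260 + 334 → 594
The first pair merged (a, c) ends up deepest, at depth 4.

4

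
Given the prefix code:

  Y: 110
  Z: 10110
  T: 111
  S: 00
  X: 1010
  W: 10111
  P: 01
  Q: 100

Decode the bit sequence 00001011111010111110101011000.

Read left to right; each codeword is recognised as soon as it completes (prefix code):
  00→S | 00→S | 10111→W | 110→Y | 10111→W | 110→Y | 1010→X | 110→Y | 00→S
Decoded message: SSWYWYXYS

SSWYWYXYS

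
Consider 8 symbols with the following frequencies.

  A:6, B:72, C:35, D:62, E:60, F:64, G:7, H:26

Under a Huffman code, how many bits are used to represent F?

2

Build the tree from the bottom:
combine A(6), G(7) → 13
combine 13, H(26) → 39
combine C(35), 39 → 74
combine E(60), D(62) → 122
combine F(64), B(72) → 136
combine 74, 122 → 196
combine 136, 196 → 332
F's leaf is at depth 2, giving a 2-bit codeword.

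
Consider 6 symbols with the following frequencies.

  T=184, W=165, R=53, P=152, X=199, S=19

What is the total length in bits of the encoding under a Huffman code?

1840

Greedily combine the two least-frequent nodes:
merge S(19) and R(53): 72
merge 72 and P(152): 224
merge W(165) and T(184): 349
merge X(199) and 224: 423
merge 349 and 423: 772
The encoded length is the sum of every internal node's weight: 72 + 224 + 349 + 423 + 772 = 1840 bits.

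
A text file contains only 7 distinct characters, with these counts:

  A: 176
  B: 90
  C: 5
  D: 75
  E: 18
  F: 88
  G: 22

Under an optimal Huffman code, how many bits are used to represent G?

Huffman merges, smallest pair first:
C(5) + E(18) → 23
G(22) + 23 → 45
45 + D(75) → 120
F(88) + B(90) → 178
120 + A(176) → 296
178 + 296 → 474
G sits 4 levels below the root, so its codeword is 4 bits.

4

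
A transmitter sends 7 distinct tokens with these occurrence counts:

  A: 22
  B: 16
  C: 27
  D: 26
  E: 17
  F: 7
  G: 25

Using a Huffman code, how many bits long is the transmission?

Build the Huffman tree bottom-up:
merge F(7) and B(16): 23
merge E(17) and A(22): 39
merge 23 and G(25): 48
merge D(26) and C(27): 53
merge 39 and 48: 87
merge 53 and 87: 140
The encoded length is the sum of every internal node's weight: 23 + 39 + 48 + 53 + 87 + 140 = 390 bits.

390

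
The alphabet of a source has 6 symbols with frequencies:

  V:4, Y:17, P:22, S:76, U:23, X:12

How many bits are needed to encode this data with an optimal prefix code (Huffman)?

326

Merge the two smallest weights repeatedly:
V(4) + X(12) → 16
16 + Y(17) → 33
P(22) + U(23) → 45
33 + 45 → 78
S(76) + 78 → 154
The encoded length is the sum of every internal node's weight: 16 + 33 + 45 + 78 + 154 = 326 bits.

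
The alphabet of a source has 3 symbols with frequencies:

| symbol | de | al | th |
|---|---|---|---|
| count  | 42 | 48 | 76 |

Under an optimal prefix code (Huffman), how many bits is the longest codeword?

2

Merge the two lowest-weight nodes at each step:
de(42) + al(48) → 90
th(76) + 90 → 166
The first pair merged (de, al) ends up deepest, at depth 2.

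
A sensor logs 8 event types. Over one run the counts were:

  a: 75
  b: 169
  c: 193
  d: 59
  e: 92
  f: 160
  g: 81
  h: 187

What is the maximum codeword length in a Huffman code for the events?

Merge the two lowest-weight nodes at each step:
d(59) + a(75) → 134
g(81) + e(92) → 173
134 + f(160) → 294
b(169) + 173 → 342
h(187) + c(193) → 380
294 + 342 → 636
380 + 636 → 1016
The first pair merged (d, a) ends up deepest, at depth 4.

4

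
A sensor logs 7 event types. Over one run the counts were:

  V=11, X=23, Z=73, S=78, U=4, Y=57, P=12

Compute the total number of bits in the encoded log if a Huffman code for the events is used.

Build the Huffman tree bottom-up:
U(4) + V(11) → 15
P(12) + 15 → 27
X(23) + 27 → 50
50 + Y(57) → 107
Z(73) + S(78) → 151
107 + 151 → 258
Each symbol's bit-cost is frequency × depth; summing gives 608 bits (equivalently 15 + 27 + 50 + 107 + 151 + 258).

608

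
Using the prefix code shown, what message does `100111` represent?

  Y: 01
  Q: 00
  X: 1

Read left to right; each codeword is recognised as soon as it completes (prefix code):
  1→X | 00→Q | 1→X | 1→X | 1→X
Decoded message: XQXXX

XQXXX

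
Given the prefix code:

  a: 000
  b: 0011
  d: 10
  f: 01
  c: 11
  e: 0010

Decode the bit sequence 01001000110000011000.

Read left to right; each codeword is recognised as soon as it completes (prefix code):
  01→f | 0010→e | 0011→b | 000→a | 0011→b | 000→a
Decoded message: febaba

febaba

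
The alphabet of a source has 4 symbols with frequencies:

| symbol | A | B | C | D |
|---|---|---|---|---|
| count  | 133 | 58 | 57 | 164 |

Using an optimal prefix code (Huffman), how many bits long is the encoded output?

Greedily combine the two least-frequent nodes:
merge C(57) and B(58): 115
merge 115 and A(133): 248
merge D(164) and 248: 412
Each symbol's bit-cost is frequency × depth; summing gives 775 bits (equivalently 115 + 248 + 412).

775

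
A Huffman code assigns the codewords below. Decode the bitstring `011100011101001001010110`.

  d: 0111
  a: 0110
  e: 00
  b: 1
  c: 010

dedcccba

Read left to right; each codeword is recognised as soon as it completes (prefix code):
  0111→d | 00→e | 0111→d | 010→c | 010→c | 010→c | 1→b | 0110→a
Decoded message: dedcccba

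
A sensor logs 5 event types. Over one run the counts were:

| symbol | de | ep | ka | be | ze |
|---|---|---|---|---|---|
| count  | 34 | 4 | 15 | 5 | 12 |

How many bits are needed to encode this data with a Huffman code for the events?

136

Merge the two smallest weights repeatedly:
merge ep(4) and be(5): 9
merge 9 and ze(12): 21
merge ka(15) and 21: 36
merge de(34) and 36: 70
Each symbol's bit-cost is frequency × depth; summing gives 136 bits (equivalently 9 + 21 + 36 + 70).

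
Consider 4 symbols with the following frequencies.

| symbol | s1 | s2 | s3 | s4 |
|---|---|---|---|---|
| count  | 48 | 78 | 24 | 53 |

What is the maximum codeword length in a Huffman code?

Merge the two lowest-weight nodes at each step:
s3(24) + s1(48) → 72
s4(53) + 72 → 125
s2(78) + 125 → 203
Maximum depth reached is 3.

3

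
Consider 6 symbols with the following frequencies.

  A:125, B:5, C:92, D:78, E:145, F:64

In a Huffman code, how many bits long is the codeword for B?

Huffman merges, smallest pair first:
merge B(5) and F(64): 69
merge 69 and D(78): 147
merge C(92) and A(125): 217
merge E(145) and 147: 292
merge 217 and 292: 509
B's leaf is at depth 4, giving a 4-bit codeword.

4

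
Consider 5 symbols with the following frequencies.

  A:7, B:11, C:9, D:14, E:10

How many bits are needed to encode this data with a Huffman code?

Greedily combine the two least-frequent nodes:
merge A(7) and C(9): 16
merge E(10) and B(11): 21
merge D(14) and 16: 30
merge 21 and 30: 51
Each symbol's bit-cost is frequency × depth; summing gives 118 bits (equivalently 16 + 21 + 30 + 51).

118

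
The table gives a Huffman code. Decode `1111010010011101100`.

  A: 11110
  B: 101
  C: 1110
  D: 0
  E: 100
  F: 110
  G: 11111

AEECFD

Read left to right; each codeword is recognised as soon as it completes (prefix code):
  11110→A | 100→E | 100→E | 1110→C | 110→F | 0→D
Decoded message: AEECFD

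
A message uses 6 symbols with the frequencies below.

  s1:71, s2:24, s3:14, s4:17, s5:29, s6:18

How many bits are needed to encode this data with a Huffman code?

Build the Huffman tree bottom-up:
merge s3(14) and s4(17): 31
merge s6(18) and s2(24): 42
merge s5(29) and 31: 60
merge 42 and 60: 102
merge s1(71) and 102: 173
Each symbol's bit-cost is frequency × depth; summing gives 408 bits (equivalently 31 + 42 + 60 + 102 + 173).

408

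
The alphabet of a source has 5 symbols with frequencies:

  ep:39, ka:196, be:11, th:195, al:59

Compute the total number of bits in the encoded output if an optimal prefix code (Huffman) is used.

963

Greedily combine the two least-frequent nodes:
be(11) + ep(39) → 50
50 + al(59) → 109
109 + th(195) → 304
ka(196) + 304 → 500
Each symbol's bit-cost is frequency × depth; summing gives 963 bits (equivalently 50 + 109 + 304 + 500).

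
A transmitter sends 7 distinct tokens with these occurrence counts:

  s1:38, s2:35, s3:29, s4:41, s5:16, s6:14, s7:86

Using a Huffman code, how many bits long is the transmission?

680

Merge the two smallest weights repeatedly:
s6(14) + s5(16) → 30
s3(29) + 30 → 59
s2(35) + s1(38) → 73
s4(41) + 59 → 100
73 + s7(86) → 159
100 + 159 → 259
The encoded length is the sum of every internal node's weight: 30 + 59 + 73 + 100 + 159 + 259 = 680 bits.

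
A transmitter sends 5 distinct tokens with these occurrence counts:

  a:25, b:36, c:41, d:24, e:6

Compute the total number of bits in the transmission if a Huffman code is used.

294

Build the Huffman tree bottom-up:
e(6) + d(24) → 30
a(25) + 30 → 55
b(36) + c(41) → 77
55 + 77 → 132
Each symbol's bit-cost is frequency × depth; summing gives 294 bits (equivalently 30 + 55 + 77 + 132).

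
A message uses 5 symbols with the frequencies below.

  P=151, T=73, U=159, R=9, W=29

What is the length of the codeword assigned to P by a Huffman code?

Build the tree from the bottom:
combine R(9), W(29) → 38
combine 38, T(73) → 111
combine 111, P(151) → 262
combine U(159), 262 → 421
P sits 2 levels below the root, so its codeword is 2 bits.

2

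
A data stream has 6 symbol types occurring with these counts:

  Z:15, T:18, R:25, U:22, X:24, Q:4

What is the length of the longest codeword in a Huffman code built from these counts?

Merge the two lowest-weight nodes at each step:
merge Q(4) and Z(15): 19
merge T(18) and 19: 37
merge U(22) and X(24): 46
merge R(25) and 37: 62
merge 46 and 62: 108
The rarest symbols sit at the bottom; the longest codeword is 4 bits.

4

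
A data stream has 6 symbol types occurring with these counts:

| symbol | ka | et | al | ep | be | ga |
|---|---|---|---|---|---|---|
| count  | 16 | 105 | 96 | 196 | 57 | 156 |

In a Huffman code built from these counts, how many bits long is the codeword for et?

2

Repeatedly merge the two smallest:
ka(16) + be(57) → 73
73 + al(96) → 169
et(105) + ga(156) → 261
169 + ep(196) → 365
261 + 365 → 626
The subtree containing et is merged 2 times, so code length = 2.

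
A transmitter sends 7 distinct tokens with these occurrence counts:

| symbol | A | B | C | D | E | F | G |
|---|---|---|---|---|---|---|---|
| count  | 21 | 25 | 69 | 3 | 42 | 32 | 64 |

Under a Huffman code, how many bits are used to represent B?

3

Repeatedly merge the two smallest:
D(3) + A(21) → 24
24 + B(25) → 49
F(32) + E(42) → 74
49 + G(64) → 113
C(69) + 74 → 143
113 + 143 → 256
B sits 3 levels below the root, so its codeword is 3 bits.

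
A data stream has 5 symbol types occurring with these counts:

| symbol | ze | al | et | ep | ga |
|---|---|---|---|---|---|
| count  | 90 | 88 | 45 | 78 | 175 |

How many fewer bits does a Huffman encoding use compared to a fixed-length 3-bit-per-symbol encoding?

Fixed-length: 3 bits × 476 symbols = 1428 bits.
Huffman merges:
combine et(45), ep(78) → 123
combine al(88), ze(90) → 178
combine 123, ga(175) → 298
combine 178, 298 → 476
Huffman total = 123 + 178 + 298 + 476 = 1075 bits.
Saving = 1428 − 1075 = 353 bits.

353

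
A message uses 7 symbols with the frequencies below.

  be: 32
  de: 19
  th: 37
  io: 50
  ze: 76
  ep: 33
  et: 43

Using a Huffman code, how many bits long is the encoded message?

794

Merge the two smallest weights repeatedly:
de(19) + be(32) → 51
ep(33) + th(37) → 70
et(43) + io(50) → 93
51 + 70 → 121
ze(76) + 93 → 169
121 + 169 → 290
Total encoded bits = sum of merged weights = 51 + 70 + 93 + 121 + 169 + 290 = 794.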